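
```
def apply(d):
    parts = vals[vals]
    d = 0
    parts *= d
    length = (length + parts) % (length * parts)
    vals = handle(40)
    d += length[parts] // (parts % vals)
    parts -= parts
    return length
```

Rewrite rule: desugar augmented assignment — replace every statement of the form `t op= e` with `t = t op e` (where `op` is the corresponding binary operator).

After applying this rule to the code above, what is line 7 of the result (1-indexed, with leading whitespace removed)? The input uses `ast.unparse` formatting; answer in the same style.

d = d + length[parts] // (parts % vals)

Transformed code:
def apply(d):
    parts = vals[vals]
    d = 0
    parts = parts * d
    length = (length + parts) % (length * parts)
    vals = handle(40)
    d = d + length[parts] // (parts % vals)
    parts = parts - parts
    return length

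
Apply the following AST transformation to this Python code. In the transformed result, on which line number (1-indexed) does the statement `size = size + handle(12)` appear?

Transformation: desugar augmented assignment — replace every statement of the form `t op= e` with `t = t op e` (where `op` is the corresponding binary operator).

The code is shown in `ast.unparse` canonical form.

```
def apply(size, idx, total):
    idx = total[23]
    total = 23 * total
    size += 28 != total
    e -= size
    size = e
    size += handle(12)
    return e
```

Transformed code:
def apply(size, idx, total):
    idx = total[23]
    total = 23 * total
    size = size + (28 != total)
    e = e - size
    size = e
    size = size + handle(12)
    return e

7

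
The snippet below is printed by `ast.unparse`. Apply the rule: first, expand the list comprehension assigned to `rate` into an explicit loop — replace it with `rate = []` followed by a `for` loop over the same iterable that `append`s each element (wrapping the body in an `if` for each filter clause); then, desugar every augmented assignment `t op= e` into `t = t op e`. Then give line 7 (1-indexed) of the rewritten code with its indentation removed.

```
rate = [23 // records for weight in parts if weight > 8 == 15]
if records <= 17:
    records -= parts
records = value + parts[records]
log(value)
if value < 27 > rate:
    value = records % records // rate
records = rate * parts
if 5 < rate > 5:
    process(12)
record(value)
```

records = value + parts[records]

Transformed code:
rate = []
for weight in parts:
    if weight > 8 == 15:
        rate.append(23 // records)
if records <= 17:
    records = records - parts
records = value + parts[records]
log(value)
if value < 27 > rate:
    value = records % records // rate
records = rate * parts
if 5 < rate > 5:
    process(12)
record(value)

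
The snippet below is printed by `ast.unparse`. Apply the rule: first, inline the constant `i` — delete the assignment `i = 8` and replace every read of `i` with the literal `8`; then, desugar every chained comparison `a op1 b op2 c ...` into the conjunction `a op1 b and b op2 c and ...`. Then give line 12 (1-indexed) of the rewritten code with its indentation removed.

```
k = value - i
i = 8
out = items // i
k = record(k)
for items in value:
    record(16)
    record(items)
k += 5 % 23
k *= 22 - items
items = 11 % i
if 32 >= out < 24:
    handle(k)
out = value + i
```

out = value + 8

Transformed code:
k = value - 8
out = items // 8
k = record(k)
for items in value:
    record(16)
    record(items)
k += 5 % 23
k *= 22 - items
items = 11 % 8
if 32 >= out and out < 24:
    handle(k)
out = value + 8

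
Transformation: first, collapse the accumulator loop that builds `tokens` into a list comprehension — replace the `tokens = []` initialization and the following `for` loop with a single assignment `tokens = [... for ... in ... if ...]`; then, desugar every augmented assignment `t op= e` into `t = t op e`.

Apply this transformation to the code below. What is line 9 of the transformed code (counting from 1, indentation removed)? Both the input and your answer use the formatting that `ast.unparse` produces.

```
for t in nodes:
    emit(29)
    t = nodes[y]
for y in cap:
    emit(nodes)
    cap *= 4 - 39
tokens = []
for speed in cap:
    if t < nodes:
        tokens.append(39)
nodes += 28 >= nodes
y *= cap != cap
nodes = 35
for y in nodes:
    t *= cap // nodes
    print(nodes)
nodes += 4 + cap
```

Transformed code:
for t in nodes:
    emit(29)
    t = nodes[y]
for y in cap:
    emit(nodes)
    cap = cap * (4 - 39)
tokens = [39 for speed in cap if t < nodes]
nodes = nodes + (28 >= nodes)
y = y * (cap != cap)
nodes = 35
for y in nodes:
    t = t * (cap // nodes)
    print(nodes)
nodes = nodes + (4 + cap)

y = y * (cap != cap)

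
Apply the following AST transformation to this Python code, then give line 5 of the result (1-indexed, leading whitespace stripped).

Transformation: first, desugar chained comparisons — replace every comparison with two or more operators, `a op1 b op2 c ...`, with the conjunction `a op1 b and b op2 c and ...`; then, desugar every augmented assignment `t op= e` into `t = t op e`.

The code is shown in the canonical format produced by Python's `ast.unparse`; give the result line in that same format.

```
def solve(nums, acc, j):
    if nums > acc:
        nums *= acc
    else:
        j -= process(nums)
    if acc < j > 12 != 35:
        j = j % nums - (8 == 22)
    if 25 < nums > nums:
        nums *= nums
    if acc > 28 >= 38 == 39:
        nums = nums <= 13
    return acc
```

Transformed code:
def solve(nums, acc, j):
    if nums > acc:
        nums = nums * acc
    else:
        j = j - process(nums)
    if acc < j and j > 12 and (12 != 35):
        j = j % nums - (8 == 22)
    if 25 < nums and nums > nums:
        nums = nums * nums
    if acc > 28 and 28 >= 38 and (38 == 39):
        nums = nums <= 13
    return acc

j = j - process(nums)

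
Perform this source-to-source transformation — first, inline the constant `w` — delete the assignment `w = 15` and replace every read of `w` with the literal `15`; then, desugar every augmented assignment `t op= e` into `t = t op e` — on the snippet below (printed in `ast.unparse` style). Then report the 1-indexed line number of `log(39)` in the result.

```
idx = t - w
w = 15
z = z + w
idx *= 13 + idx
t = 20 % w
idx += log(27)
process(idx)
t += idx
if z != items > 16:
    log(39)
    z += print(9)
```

9

Transformed code:
idx = t - 15
z = z + 15
idx = idx * (13 + idx)
t = 20 % 15
idx = idx + log(27)
process(idx)
t = t + idx
if z != items > 16:
    log(39)
    z = z + print(9)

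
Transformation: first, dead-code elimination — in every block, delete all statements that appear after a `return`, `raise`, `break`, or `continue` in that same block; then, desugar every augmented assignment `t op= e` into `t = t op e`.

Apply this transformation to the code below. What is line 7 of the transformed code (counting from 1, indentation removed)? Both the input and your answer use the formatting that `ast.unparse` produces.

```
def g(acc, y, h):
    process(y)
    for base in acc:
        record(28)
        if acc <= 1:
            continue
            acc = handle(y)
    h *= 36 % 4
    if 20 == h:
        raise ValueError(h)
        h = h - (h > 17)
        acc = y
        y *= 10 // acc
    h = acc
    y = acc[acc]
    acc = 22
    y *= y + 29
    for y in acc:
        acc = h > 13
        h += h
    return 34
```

h = h * (36 % 4)

Transformed code:
def g(acc, y, h):
    process(y)
    for base in acc:
        record(28)
        if acc <= 1:
            continue
    h = h * (36 % 4)
    if 20 == h:
        raise ValueError(h)
    h = acc
    y = acc[acc]
    acc = 22
    y = y * (y + 29)
    for y in acc:
        acc = h > 13
        h = h + h
    return 34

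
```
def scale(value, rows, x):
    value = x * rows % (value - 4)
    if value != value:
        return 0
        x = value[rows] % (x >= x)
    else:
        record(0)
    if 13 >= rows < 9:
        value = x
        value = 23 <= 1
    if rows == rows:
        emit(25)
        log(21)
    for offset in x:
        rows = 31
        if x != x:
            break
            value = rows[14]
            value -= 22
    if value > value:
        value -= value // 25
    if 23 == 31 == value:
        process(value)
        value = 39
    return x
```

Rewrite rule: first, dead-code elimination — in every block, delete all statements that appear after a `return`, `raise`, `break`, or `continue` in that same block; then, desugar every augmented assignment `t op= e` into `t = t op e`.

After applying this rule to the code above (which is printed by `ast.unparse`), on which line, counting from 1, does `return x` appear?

Transformed code:
def scale(value, rows, x):
    value = x * rows % (value - 4)
    if value != value:
        return 0
    else:
        record(0)
    if 13 >= rows < 9:
        value = x
        value = 23 <= 1
    if rows == rows:
        emit(25)
        log(21)
    for offset in x:
        rows = 31
        if x != x:
            break
    if value > value:
        value = value - value // 25
    if 23 == 31 == value:
        process(value)
        value = 39
    return x

22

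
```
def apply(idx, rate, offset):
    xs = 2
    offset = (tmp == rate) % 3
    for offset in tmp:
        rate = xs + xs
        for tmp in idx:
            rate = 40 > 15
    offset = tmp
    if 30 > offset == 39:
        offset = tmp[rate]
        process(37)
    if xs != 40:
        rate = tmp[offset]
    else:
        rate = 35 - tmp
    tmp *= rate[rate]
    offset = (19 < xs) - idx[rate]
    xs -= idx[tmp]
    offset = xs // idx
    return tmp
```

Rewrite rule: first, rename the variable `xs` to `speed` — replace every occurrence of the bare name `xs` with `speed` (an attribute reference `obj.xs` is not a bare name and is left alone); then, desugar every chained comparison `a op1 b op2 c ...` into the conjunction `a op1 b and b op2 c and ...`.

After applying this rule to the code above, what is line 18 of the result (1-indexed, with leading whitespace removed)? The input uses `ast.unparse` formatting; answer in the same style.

speed -= idx[tmp]

Transformed code:
def apply(idx, rate, offset):
    speed = 2
    offset = (tmp == rate) % 3
    for offset in tmp:
        rate = speed + speed
        for tmp in idx:
            rate = 40 > 15
    offset = tmp
    if 30 > offset and offset == 39:
        offset = tmp[rate]
        process(37)
    if speed != 40:
        rate = tmp[offset]
    else:
        rate = 35 - tmp
    tmp *= rate[rate]
    offset = (19 < speed) - idx[rate]
    speed -= idx[tmp]
    offset = speed // idx
    return tmp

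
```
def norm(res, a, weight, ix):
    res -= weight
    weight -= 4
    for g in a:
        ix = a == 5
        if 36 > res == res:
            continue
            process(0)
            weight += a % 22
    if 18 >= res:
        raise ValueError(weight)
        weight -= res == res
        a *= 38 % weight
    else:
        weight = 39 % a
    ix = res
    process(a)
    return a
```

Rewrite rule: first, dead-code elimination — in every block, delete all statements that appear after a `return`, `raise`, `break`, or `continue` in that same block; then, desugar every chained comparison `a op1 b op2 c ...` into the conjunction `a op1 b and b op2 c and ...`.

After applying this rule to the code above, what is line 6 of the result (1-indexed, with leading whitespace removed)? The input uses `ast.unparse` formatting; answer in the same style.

if 36 > res and res == res:

Transformed code:
def norm(res, a, weight, ix):
    res -= weight
    weight -= 4
    for g in a:
        ix = a == 5
        if 36 > res and res == res:
            continue
    if 18 >= res:
        raise ValueError(weight)
    else:
        weight = 39 % a
    ix = res
    process(a)
    return a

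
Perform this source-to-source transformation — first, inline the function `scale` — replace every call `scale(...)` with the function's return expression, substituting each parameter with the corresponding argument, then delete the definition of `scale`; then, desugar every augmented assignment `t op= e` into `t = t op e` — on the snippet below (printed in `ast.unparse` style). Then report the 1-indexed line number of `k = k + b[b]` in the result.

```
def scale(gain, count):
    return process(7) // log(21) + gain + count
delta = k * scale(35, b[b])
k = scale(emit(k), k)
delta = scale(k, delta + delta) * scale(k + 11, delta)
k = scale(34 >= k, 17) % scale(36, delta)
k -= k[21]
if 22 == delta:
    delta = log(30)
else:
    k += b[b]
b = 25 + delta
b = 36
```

9

Transformed code:
delta = k * (process(7) // log(21) + 35 + b[b])
k = process(7) // log(21) + emit(k) + k
delta = (process(7) // log(21) + k + (delta + delta)) * (process(7) // log(21) + (k + 11) + delta)
k = (process(7) // log(21) + (34 >= k) + 17) % (process(7) // log(21) + 36 + delta)
k = k - k[21]
if 22 == delta:
    delta = log(30)
else:
    k = k + b[b]
b = 25 + delta
b = 36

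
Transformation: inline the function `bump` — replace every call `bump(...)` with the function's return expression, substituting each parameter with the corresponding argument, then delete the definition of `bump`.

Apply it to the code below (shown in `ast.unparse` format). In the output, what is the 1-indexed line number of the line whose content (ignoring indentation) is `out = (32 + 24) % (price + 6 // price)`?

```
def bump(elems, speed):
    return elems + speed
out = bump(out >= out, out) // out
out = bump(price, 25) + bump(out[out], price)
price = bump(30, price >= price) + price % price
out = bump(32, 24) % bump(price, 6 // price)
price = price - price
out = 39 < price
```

4

Transformed code:
out = ((out >= out) + out) // out
out = price + 25 + (out[out] + price)
price = 30 + (price >= price) + price % price
out = (32 + 24) % (price + 6 // price)
price = price - price
out = 39 < price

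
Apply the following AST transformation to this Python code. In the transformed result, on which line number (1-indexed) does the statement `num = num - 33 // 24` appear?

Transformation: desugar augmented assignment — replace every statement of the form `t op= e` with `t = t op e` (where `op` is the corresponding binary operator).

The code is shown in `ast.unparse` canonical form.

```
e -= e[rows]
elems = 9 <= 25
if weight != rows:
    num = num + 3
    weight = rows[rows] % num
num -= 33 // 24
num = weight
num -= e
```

6

Transformed code:
e = e - e[rows]
elems = 9 <= 25
if weight != rows:
    num = num + 3
    weight = rows[rows] % num
num = num - 33 // 24
num = weight
num = num - e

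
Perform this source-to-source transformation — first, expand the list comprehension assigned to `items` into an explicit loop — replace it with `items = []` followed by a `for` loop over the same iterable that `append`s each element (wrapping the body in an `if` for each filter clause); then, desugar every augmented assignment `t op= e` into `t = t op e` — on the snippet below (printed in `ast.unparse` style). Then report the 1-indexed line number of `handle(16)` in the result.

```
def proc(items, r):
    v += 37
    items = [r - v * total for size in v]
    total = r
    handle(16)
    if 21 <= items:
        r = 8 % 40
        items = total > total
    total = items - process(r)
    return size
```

Transformed code:
def proc(items, r):
    v = v + 37
    items = []
    for size in v:
        items.append(r - v * total)
    total = r
    handle(16)
    if 21 <= items:
        r = 8 % 40
        items = total > total
    total = items - process(r)
    return size

7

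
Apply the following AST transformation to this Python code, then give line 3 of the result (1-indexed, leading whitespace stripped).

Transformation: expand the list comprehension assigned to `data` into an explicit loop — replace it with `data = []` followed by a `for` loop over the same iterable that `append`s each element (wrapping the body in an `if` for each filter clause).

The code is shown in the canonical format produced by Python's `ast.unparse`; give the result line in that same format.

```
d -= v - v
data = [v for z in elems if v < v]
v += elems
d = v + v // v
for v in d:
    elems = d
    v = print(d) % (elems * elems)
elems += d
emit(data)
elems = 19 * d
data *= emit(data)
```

for z in elems:

Transformed code:
d -= v - v
data = []
for z in elems:
    if v < v:
        data.append(v)
v += elems
d = v + v // v
for v in d:
    elems = d
    v = print(d) % (elems * elems)
elems += d
emit(data)
elems = 19 * d
data *= emit(data)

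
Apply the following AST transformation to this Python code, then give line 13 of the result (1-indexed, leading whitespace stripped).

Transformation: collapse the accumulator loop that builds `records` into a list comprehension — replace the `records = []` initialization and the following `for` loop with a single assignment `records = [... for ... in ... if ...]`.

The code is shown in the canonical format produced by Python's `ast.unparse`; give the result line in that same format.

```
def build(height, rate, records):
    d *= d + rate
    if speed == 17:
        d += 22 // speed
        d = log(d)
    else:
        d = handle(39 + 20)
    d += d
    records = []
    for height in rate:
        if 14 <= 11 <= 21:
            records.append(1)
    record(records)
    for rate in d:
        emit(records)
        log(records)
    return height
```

Transformed code:
def build(height, rate, records):
    d *= d + rate
    if speed == 17:
        d += 22 // speed
        d = log(d)
    else:
        d = handle(39 + 20)
    d += d
    records = [1 for height in rate if 14 <= 11 <= 21]
    record(records)
    for rate in d:
        emit(records)
        log(records)
    return height

log(records)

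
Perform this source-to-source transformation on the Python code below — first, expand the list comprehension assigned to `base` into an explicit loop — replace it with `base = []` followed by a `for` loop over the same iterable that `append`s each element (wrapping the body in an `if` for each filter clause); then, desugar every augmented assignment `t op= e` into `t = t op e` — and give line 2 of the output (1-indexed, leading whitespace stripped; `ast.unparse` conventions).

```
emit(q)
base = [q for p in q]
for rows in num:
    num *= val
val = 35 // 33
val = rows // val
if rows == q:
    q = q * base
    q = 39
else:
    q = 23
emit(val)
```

base = []

Transformed code:
emit(q)
base = []
for p in q:
    base.append(q)
for rows in num:
    num = num * val
val = 35 // 33
val = rows // val
if rows == q:
    q = q * base
    q = 39
else:
    q = 23
emit(val)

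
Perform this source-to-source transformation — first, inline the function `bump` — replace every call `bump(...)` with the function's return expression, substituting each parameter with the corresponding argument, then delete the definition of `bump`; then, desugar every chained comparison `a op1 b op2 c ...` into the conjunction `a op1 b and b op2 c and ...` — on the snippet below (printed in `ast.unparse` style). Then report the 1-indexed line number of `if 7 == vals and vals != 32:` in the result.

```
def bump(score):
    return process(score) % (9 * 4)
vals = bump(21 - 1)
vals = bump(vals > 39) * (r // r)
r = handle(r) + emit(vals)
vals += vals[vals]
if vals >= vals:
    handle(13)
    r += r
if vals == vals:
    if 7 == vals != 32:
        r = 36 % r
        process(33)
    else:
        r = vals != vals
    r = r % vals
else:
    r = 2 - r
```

Transformed code:
vals = process(21 - 1) % (9 * 4)
vals = process(vals > 39) % (9 * 4) * (r // r)
r = handle(r) + emit(vals)
vals += vals[vals]
if vals >= vals:
    handle(13)
    r += r
if vals == vals:
    if 7 == vals and vals != 32:
        r = 36 % r
        process(33)
    else:
        r = vals != vals
    r = r % vals
else:
    r = 2 - r

9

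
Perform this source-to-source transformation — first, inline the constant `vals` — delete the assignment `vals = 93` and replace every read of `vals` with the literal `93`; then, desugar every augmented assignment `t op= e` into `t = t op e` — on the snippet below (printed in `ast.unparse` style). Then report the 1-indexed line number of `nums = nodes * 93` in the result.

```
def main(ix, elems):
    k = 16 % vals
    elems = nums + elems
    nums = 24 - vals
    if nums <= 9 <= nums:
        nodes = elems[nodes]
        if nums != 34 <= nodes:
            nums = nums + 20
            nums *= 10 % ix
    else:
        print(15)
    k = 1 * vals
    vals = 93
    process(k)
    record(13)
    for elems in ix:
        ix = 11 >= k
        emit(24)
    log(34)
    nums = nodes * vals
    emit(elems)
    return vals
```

Transformed code:
def main(ix, elems):
    k = 16 % 93
    elems = nums + elems
    nums = 24 - 93
    if nums <= 9 <= nums:
        nodes = elems[nodes]
        if nums != 34 <= nodes:
            nums = nums + 20
            nums = nums * (10 % ix)
    else:
        print(15)
    k = 1 * 93
    process(k)
    record(13)
    for elems in ix:
        ix = 11 >= k
        emit(24)
    log(34)
    nums = nodes * 93
    emit(elems)
    return 93

19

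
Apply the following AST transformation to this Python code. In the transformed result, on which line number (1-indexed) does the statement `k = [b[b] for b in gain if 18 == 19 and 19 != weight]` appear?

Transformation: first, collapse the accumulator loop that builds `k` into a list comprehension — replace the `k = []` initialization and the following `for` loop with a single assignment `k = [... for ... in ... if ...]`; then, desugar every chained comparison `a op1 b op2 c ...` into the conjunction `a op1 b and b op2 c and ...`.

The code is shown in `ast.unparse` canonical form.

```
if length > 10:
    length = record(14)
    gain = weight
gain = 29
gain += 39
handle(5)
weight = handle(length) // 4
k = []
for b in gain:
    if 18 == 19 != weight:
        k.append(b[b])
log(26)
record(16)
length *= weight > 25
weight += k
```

Transformed code:
if length > 10:
    length = record(14)
    gain = weight
gain = 29
gain += 39
handle(5)
weight = handle(length) // 4
k = [b[b] for b in gain if 18 == 19 and 19 != weight]
log(26)
record(16)
length *= weight > 25
weight += k

8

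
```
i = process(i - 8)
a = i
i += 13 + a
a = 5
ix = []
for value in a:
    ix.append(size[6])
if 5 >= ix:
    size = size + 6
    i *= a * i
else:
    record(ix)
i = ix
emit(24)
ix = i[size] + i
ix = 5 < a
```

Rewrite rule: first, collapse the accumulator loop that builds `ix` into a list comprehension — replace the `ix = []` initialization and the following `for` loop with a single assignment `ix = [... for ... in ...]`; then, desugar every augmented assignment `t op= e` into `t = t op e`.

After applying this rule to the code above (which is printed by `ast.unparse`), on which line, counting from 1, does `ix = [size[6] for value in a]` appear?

5

Transformed code:
i = process(i - 8)
a = i
i = i + (13 + a)
a = 5
ix = [size[6] for value in a]
if 5 >= ix:
    size = size + 6
    i = i * (a * i)
else:
    record(ix)
i = ix
emit(24)
ix = i[size] + i
ix = 5 < a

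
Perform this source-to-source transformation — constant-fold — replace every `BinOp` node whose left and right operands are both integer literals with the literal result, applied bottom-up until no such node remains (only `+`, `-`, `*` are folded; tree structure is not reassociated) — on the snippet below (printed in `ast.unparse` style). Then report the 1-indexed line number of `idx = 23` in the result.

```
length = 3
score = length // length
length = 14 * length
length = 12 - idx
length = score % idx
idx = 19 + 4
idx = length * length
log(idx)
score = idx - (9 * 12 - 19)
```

6

Transformed code:
length = 3
score = length // length
length = 14 * length
length = 12 - idx
length = score % idx
idx = 23
idx = length * length
log(idx)
score = idx - 89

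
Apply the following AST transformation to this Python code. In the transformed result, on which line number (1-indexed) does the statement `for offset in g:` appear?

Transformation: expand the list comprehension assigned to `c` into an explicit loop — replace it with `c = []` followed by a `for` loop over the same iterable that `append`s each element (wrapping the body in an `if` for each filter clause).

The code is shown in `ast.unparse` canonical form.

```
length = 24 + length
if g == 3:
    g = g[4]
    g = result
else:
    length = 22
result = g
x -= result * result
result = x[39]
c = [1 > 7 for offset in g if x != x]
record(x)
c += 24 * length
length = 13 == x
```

Transformed code:
length = 24 + length
if g == 3:
    g = g[4]
    g = result
else:
    length = 22
result = g
x -= result * result
result = x[39]
c = []
for offset in g:
    if x != x:
        c.append(1 > 7)
record(x)
c += 24 * length
length = 13 == x

11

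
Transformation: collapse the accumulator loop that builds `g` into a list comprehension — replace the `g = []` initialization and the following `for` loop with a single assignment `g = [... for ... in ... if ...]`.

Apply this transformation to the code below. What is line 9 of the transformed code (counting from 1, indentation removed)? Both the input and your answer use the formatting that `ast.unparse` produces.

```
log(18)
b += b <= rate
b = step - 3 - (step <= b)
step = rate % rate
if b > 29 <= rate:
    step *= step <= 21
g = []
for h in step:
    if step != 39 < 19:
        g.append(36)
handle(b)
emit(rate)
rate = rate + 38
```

emit(rate)

Transformed code:
log(18)
b += b <= rate
b = step - 3 - (step <= b)
step = rate % rate
if b > 29 <= rate:
    step *= step <= 21
g = [36 for h in step if step != 39 < 19]
handle(b)
emit(rate)
rate = rate + 38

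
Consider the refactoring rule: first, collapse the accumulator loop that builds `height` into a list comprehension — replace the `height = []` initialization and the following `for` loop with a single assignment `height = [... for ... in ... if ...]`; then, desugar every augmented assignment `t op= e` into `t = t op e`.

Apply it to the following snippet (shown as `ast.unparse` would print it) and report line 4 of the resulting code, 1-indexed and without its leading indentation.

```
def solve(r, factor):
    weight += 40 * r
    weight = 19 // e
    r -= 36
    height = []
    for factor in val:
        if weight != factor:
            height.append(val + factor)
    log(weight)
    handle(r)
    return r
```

r = r - 36

Transformed code:
def solve(r, factor):
    weight = weight + 40 * r
    weight = 19 // e
    r = r - 36
    height = [val + factor for factor in val if weight != factor]
    log(weight)
    handle(r)
    return r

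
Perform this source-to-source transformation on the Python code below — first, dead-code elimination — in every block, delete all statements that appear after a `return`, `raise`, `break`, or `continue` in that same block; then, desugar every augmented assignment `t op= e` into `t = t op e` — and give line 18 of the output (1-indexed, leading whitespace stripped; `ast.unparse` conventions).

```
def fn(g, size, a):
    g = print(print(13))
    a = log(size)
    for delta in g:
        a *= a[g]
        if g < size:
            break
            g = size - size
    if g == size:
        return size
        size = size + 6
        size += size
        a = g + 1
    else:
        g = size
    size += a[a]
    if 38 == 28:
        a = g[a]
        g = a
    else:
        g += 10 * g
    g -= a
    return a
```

Transformed code:
def fn(g, size, a):
    g = print(print(13))
    a = log(size)
    for delta in g:
        a = a * a[g]
        if g < size:
            break
    if g == size:
        return size
    else:
        g = size
    size = size + a[a]
    if 38 == 28:
        a = g[a]
        g = a
    else:
        g = g + 10 * g
    g = g - a
    return a

g = g - a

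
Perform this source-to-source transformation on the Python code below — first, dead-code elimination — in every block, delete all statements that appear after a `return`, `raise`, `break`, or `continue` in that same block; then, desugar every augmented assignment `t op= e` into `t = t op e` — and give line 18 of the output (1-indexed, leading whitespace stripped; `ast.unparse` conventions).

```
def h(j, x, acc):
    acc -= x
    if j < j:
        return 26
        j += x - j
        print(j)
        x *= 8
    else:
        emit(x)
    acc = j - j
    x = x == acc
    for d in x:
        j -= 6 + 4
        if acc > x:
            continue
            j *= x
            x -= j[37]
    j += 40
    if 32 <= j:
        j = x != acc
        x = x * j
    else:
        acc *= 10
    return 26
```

Transformed code:
def h(j, x, acc):
    acc = acc - x
    if j < j:
        return 26
    else:
        emit(x)
    acc = j - j
    x = x == acc
    for d in x:
        j = j - (6 + 4)
        if acc > x:
            continue
    j = j + 40
    if 32 <= j:
        j = x != acc
        x = x * j
    else:
        acc = acc * 10
    return 26

acc = acc * 10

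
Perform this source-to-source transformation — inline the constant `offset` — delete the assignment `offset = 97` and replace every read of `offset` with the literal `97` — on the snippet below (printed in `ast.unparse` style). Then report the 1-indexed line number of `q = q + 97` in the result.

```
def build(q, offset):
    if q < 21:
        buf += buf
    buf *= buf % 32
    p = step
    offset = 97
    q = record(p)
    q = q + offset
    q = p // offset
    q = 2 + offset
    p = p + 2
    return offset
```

7

Transformed code:
def build(q, offset):
    if q < 21:
        buf += buf
    buf *= buf % 32
    p = step
    q = record(p)
    q = q + 97
    q = p // 97
    q = 2 + 97
    p = p + 2
    return 97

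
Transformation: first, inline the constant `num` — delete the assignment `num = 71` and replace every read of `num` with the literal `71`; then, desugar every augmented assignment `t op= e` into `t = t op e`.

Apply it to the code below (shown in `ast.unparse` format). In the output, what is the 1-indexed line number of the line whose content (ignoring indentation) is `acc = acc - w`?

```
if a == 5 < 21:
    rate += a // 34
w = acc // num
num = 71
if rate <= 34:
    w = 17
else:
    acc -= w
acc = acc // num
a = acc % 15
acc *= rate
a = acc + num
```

Transformed code:
if a == 5 < 21:
    rate = rate + a // 34
w = acc // 71
if rate <= 34:
    w = 17
else:
    acc = acc - w
acc = acc // 71
a = acc % 15
acc = acc * rate
a = acc + 71

7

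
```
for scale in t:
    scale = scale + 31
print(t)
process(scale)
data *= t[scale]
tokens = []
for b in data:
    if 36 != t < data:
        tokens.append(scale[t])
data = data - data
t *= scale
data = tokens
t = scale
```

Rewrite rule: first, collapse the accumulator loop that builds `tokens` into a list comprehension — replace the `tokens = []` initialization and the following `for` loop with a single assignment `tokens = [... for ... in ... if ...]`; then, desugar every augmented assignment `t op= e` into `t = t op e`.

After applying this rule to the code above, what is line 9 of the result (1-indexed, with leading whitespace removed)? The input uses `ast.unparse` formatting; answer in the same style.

Transformed code:
for scale in t:
    scale = scale + 31
print(t)
process(scale)
data = data * t[scale]
tokens = [scale[t] for b in data if 36 != t < data]
data = data - data
t = t * scale
data = tokens
t = scale

data = tokens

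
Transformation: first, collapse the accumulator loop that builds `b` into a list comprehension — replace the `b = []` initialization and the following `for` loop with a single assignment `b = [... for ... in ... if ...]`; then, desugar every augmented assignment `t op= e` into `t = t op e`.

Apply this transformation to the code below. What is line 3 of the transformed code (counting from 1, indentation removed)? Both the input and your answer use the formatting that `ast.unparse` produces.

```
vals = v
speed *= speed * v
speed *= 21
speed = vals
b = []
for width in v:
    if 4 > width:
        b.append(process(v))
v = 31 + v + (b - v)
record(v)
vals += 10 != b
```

Transformed code:
vals = v
speed = speed * (speed * v)
speed = speed * 21
speed = vals
b = [process(v) for width in v if 4 > width]
v = 31 + v + (b - v)
record(v)
vals = vals + (10 != b)

speed = speed * 21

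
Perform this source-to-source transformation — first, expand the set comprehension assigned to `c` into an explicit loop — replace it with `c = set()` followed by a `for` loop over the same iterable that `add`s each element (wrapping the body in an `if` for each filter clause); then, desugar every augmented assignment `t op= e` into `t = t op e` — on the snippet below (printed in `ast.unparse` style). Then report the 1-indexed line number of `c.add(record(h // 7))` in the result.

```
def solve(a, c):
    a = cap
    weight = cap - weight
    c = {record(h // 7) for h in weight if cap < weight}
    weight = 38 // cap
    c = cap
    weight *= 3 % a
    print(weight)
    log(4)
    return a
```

Transformed code:
def solve(a, c):
    a = cap
    weight = cap - weight
    c = set()
    for h in weight:
        if cap < weight:
            c.add(record(h // 7))
    weight = 38 // cap
    c = cap
    weight = weight * (3 % a)
    print(weight)
    log(4)
    return a

7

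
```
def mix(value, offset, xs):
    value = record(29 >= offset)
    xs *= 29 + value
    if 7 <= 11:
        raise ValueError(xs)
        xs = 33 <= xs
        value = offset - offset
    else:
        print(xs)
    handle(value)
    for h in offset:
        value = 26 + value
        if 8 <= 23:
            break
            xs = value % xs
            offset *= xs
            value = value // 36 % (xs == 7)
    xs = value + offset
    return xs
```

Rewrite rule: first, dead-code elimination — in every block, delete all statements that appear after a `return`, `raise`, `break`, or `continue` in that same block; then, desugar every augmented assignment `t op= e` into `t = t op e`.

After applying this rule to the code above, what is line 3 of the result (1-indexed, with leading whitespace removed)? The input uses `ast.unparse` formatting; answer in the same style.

Transformed code:
def mix(value, offset, xs):
    value = record(29 >= offset)
    xs = xs * (29 + value)
    if 7 <= 11:
        raise ValueError(xs)
    else:
        print(xs)
    handle(value)
    for h in offset:
        value = 26 + value
        if 8 <= 23:
            break
    xs = value + offset
    return xs

xs = xs * (29 + value)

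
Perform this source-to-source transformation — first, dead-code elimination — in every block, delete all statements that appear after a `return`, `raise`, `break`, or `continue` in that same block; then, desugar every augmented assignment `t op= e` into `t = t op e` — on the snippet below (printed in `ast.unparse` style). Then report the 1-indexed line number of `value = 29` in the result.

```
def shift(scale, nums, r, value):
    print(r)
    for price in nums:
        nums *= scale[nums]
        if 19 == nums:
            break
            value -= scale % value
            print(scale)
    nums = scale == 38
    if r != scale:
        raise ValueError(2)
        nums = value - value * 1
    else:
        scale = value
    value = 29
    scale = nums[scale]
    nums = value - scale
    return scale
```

Transformed code:
def shift(scale, nums, r, value):
    print(r)
    for price in nums:
        nums = nums * scale[nums]
        if 19 == nums:
            break
    nums = scale == 38
    if r != scale:
        raise ValueError(2)
    else:
        scale = value
    value = 29
    scale = nums[scale]
    nums = value - scale
    return scale

12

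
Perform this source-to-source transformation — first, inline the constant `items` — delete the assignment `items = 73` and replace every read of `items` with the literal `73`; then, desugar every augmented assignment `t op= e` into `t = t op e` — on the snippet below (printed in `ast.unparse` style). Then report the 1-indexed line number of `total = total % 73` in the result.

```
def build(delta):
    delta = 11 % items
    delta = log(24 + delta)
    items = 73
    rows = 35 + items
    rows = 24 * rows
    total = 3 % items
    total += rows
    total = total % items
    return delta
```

Transformed code:
def build(delta):
    delta = 11 % 73
    delta = log(24 + delta)
    rows = 35 + 73
    rows = 24 * rows
    total = 3 % 73
    total = total + rows
    total = total % 73
    return delta

8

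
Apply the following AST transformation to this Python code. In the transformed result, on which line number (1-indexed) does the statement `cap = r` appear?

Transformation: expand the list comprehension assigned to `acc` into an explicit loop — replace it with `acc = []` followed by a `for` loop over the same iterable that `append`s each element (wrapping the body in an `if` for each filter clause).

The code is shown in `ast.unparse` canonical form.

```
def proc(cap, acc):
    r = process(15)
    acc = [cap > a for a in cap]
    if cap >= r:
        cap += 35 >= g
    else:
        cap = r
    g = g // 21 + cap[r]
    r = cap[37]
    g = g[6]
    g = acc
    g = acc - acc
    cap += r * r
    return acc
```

Transformed code:
def proc(cap, acc):
    r = process(15)
    acc = []
    for a in cap:
        acc.append(cap > a)
    if cap >= r:
        cap += 35 >= g
    else:
        cap = r
    g = g // 21 + cap[r]
    r = cap[37]
    g = g[6]
    g = acc
    g = acc - acc
    cap += r * r
    return acc

9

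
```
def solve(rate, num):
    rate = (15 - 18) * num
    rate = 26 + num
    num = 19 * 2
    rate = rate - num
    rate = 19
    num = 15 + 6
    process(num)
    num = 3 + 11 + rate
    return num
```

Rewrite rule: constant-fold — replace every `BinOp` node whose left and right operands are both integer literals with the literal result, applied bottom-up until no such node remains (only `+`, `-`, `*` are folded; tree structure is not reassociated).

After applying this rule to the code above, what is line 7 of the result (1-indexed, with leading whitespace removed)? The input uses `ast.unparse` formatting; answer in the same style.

num = 21

Transformed code:
def solve(rate, num):
    rate = -3 * num
    rate = 26 + num
    num = 38
    rate = rate - num
    rate = 19
    num = 21
    process(num)
    num = 14 + rate
    return num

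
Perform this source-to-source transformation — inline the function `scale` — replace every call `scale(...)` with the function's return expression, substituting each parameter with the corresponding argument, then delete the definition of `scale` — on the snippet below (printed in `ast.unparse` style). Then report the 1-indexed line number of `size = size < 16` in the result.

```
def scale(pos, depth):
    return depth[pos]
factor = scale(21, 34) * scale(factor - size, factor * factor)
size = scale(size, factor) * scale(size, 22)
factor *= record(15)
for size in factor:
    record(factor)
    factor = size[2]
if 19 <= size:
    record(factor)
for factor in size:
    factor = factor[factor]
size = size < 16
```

Transformed code:
factor = 34[21] * (factor * factor)[factor - size]
size = factor[size] * 22[size]
factor *= record(15)
for size in factor:
    record(factor)
    factor = size[2]
if 19 <= size:
    record(factor)
for factor in size:
    factor = factor[factor]
size = size < 16

11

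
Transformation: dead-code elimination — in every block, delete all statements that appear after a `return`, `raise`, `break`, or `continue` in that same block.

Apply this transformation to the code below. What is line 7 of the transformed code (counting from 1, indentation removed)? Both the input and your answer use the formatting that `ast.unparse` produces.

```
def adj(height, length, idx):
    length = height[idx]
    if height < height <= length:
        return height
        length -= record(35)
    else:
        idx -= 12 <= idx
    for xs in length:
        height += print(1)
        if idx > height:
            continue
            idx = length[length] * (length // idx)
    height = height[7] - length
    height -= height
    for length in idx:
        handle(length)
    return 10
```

Transformed code:
def adj(height, length, idx):
    length = height[idx]
    if height < height <= length:
        return height
    else:
        idx -= 12 <= idx
    for xs in length:
        height += print(1)
        if idx > height:
            continue
    height = height[7] - length
    height -= height
    for length in idx:
        handle(length)
    return 10

for xs in length: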